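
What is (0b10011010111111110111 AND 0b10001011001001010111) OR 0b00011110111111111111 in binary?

0b10011110111111111111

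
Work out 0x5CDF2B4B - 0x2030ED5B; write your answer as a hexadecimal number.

0x3CAE3DF0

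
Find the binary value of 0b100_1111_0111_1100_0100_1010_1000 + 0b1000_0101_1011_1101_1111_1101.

Add column by column in base 2, right to left:
  0+1 = 1
  0+0 = 0
  0+1 = 1
  1+1 = 0 carry 1
  0+1+1 = 0 carry 1
  1+1+1 = 1 carry 1
  0+1+1 = 0 carry 1
  1+1+1 = 1 carry 1
  0+1+1 = 0 carry 1
  0+0+1 = 1
  1+1 = 0 carry 1
  0+1+1 = 0 carry 1
  0+1+1 = 0 carry 1
  0+1+1 = 0 carry 1
  1+0+1 = 0 carry 1
  1+1+1 = 1 carry 1
  1+1+1 = 1 carry 1
  1+0+1 = 0 carry 1
  1+1+1 = 1 carry 1
  0+0+1 = 1
  1+0 = 1
  1+0 = 1
  1+0 = 1
  1+1 = 0 carry 1
  0+0+1 = 1
  0+0 = 0
  1+0 = 1

0b101011111011000001010100101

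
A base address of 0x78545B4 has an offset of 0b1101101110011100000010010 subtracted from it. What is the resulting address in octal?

0x78545B4 = 0o741242664 in octal.
0b1101101110011100000010010 = 0o155634022 in octal.
Subtract column by column in base 8:
  4-2 → 2
  6-2 → 4
  6-0 → 6
  2-4 → 6 (borrow)
  4-3-1 → 0
  2-6 → 4 (borrow)
  1-5-1 → 3 (borrow)
  4-5-1 → 6 (borrow)
  7-1-1 → 5

0o563406642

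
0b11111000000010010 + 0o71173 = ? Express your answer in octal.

0b11111000000010010 = 0o370022 in octal.
Add column by column in base 8, right to left:
  2+3 = 5
  2+7 = 1 carry 1
  0+1+1 = 2
  0+1 = 1
  7+7 = 6 carry 1
  3+0+1 = 4

0o461215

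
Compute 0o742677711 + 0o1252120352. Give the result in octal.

0o2215020263

Add column by column in base 8, right to left:
  1+2 = 3
  1+5 = 6
  7+3 = 2 carry 1
  7+0+1 = 0 carry 1
  7+2+1 = 2 carry 1
  6+1+1 = 0 carry 1
  2+2+1 = 5
  4+5 = 1 carry 1
  7+2+1 = 2 carry 1
  0+1+1 = 2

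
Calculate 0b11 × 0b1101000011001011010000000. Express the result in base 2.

Multiply each base-2 digit by 3, carrying:
  0×3 = 0 → write 0
  0×3 = 0 → write 0
  0×3 = 0 → write 0
  0×3 = 0 → write 0
  0×3 = 0 → write 0
  0×3 = 0 → write 0
  0×3 = 0 → write 0
  1×3 = 3 → write 1 carry 1
  0×3+1 = 1 → write 1
  1×3 = 3 → write 1 carry 1
  1×3+1 = 4 → write 0 carry 2
  0×3+2 = 2 → write 0 carry 1
  1×3+1 = 4 → write 0 carry 2
  0×3+2 = 2 → write 0 carry 1
  0×3+1 = 1 → write 1
  1×3 = 3 → write 1 carry 1
  1×3+1 = 4 → write 0 carry 2
  0×3+2 = 2 → write 0 carry 1
  0×3+1 = 1 → write 1
  0×3 = 0 → write 0
  0×3 = 0 → write 0
  1×3 = 3 → write 1 carry 1
  0×3+1 = 1 → write 1
  1×3 = 3 → write 1 carry 1
  1×3+1 = 4 → write 0 carry 2
  remaining carry: 10

0b100111001001100001110000000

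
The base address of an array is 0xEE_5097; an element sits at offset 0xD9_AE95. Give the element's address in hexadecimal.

0x1C7FF2C

Add column by column in base 16, right to left:
  7+5 = C
  9+9 = 2 carry 1
  0+E+1 = F
  5+A = F
  E+9 = 7 carry 1
  E+D+1 = C carry 1
  final carry 1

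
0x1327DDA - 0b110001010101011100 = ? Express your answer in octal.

0o113664176

0x1327DDA = 0o114476732 in octal.
0b110001010101011100 = 0o612534 in octal.
Subtract column by column in base 8:
  2-4 → 6 (borrow)
  3-3-1 → 7 (borrow)
  7-5-1 → 1
  6-2 → 4
  7-1 → 6
  4-6 → 6 (borrow)
  4-0-1 → 3
  1-0 → 1
  1-0 → 1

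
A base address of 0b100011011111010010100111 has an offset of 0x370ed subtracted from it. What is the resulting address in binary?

0x370ed = 0b110111000011101101 in binary.
Subtract column by column in base 2:
  1-1 → 0
  1-0 → 1
  1-1 → 0
  0-1 → 1 (borrow)
  0-0-1 → 1 (borrow)
  1-1-1 → 1 (borrow)
  0-1-1 → 0 (borrow)
  1-1-1 → 1 (borrow)
  0-0-1 → 1 (borrow)
  0-0-1 → 1 (borrow)
  1-0-1 → 0
  0-0 → 0
  1-1 → 0
  1-1 → 0
  1-1 → 0
  1-0 → 1
  1-1 → 0
  0-1 → 1 (borrow)
  1-0-1 → 0
  1-0 → 1
  0-0 → 0
  0-0 → 0
  0-0 → 0
  1-0 → 1

0b100010101000001110111010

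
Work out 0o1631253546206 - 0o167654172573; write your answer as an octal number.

0o1441377353413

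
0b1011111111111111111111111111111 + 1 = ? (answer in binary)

0b1100000000000000000000000000000

The trailing 29 digits are 1 (max in base 2), so adding 1 cascades: they roll to 0 and the next digit up increments.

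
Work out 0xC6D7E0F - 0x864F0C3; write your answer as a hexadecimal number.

0x4088D4C

Subtract column by column in base 16:
  F-3 → C
  0-C → 4 (borrow)
  E-0-1 → D
  7-F → 8 (borrow)
  D-4-1 → 8
  6-6 → 0
  C-8 → 4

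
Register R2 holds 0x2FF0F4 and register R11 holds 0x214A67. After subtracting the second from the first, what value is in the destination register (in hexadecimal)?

0xEA68D

Subtract column by column in base 16:
  4-7 → D (borrow)
  F-6-1 → 8
  0-A → 6 (borrow)
  F-4-1 → A
  F-1 → E
  2-2 → 0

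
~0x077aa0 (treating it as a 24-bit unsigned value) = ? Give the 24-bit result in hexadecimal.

Each hex digit d becomes f−d:
  0→f, 7→8, 7→8, a→5, a→5, 0→f

0xf8855f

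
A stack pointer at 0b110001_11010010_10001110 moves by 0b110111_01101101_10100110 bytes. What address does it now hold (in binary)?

0b11010010100000000110100

Add column by column in base 2, right to left:
  0+0 = 0
  1+1 = 0 carry 1
  1+1+1 = 1 carry 1
  1+0+1 = 0 carry 1
  0+0+1 = 1
  0+1 = 1
  0+0 = 0
  1+1 = 0 carry 1
  0+1+1 = 0 carry 1
  1+0+1 = 0 carry 1
  0+1+1 = 0 carry 1
  0+1+1 = 0 carry 1
  1+0+1 = 0 carry 1
  0+1+1 = 0 carry 1
  1+1+1 = 1 carry 1
  1+0+1 = 0 carry 1
  1+1+1 = 1 carry 1
  0+1+1 = 0 carry 1
  0+1+1 = 0 carry 1
  0+0+1 = 1
  1+1 = 0 carry 1
  1+1+1 = 1 carry 1
  final carry 1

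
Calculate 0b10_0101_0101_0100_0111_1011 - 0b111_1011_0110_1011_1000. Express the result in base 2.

0b111011001110111000011

Subtract column by column in base 2:
  1-0 → 1
  1-0 → 1
  0-0 → 0
  1-1 → 0
  1-1 → 0
  1-1 → 0
  1-0 → 1
  0-1 → 1 (borrow)
  0-0-1 → 1 (borrow)
  0-1-1 → 0 (borrow)
  1-1-1 → 1 (borrow)
  0-0-1 → 1 (borrow)
  1-1-1 → 1 (borrow)
  0-1-1 → 0 (borrow)
  1-0-1 → 0
  0-1 → 1 (borrow)
  1-1-1 → 1 (borrow)
  0-1-1 → 0 (borrow)
  1-1-1 → 1 (borrow)
  0-0-1 → 1 (borrow)
  0-0-1 → 1 (borrow)
  1-0-1 → 0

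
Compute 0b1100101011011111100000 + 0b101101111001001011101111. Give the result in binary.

0b111010100100101011001111

Add column by column in base 2, right to left:
  0+1 = 1
  0+1 = 1
  0+1 = 1
  0+1 = 1
  0+0 = 0
  1+1 = 0 carry 1
  1+1+1 = 1 carry 1
  1+1+1 = 1 carry 1
  1+0+1 = 0 carry 1
  1+1+1 = 1 carry 1
  1+0+1 = 0 carry 1
  0+0+1 = 1
  1+1 = 0 carry 1
  1+0+1 = 0 carry 1
  0+0+1 = 1
  1+1 = 0 carry 1
  0+1+1 = 0 carry 1
  1+1+1 = 1 carry 1
  0+1+1 = 0 carry 1
  0+0+1 = 1
  1+1 = 0 carry 1
  1+1+1 = 1 carry 1
  0+0+1 = 1
  0+1 = 1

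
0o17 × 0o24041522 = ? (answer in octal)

0o454770716

Multiply each base-8 digit by 15, carrying:
  2×15 = 30 → write 6 carry 3
  2×15+3 = 33 → write 1 carry 4
  5×15+4 = 79 → write 7 carry 9
  1×15+9 = 24 → write 0 carry 3
  4×15+3 = 63 → write 7 carry 7
  0×15+7 = 7 → write 7
  4×15 = 60 → write 4 carry 7
  2×15+7 = 37 → write 5 carry 4
  remaining carry: 4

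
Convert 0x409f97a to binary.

0b100000010011111100101111010

Expand each hex digit to 4 bits: 4=0100 0=0000 9=1001 f=1111 9=1001 7=0111 a=1010.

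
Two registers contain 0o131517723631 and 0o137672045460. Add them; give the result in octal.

0o271411771311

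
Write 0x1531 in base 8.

0o12461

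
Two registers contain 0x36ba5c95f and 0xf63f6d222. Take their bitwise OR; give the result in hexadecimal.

OR each hex digit independently (no carries):
  3|f=f, 6|6=6, b|3=b, a|f=f, 5|6=7, c|d=d, 9|2=b, 5|2=7, f|2=f

0xf6bf7db7f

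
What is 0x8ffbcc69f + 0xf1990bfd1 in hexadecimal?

0x18194d8670

Add column by column in base 16, right to left:
  f+1 = 0 carry 1
  9+d+1 = 7 carry 1
  6+f+1 = 6 carry 1
  c+b+1 = 8 carry 1
  c+0+1 = d
  b+9 = 4 carry 1
  f+9+1 = 9 carry 1
  f+1+1 = 1 carry 1
  8+f+1 = 8 carry 1
  final carry 1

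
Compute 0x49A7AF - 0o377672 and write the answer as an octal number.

0x49A7AF = 0o22323657 in octal.
Subtract column by column in base 8:
  7-2 → 5
  5-7 → 6 (borrow)
  6-6-1 → 7 (borrow)
  3-7-1 → 3 (borrow)
  2-7-1 → 2 (borrow)
  3-3-1 → 7 (borrow)
  2-0-1 → 1
  2-0 → 2

0o21723765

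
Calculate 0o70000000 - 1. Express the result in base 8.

The trailing 7 digits are 0, so subtracting 1 borrows through: they become 7 and the next digit up decrements.

0o67777777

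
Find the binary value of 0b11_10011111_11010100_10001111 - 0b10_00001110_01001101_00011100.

Subtract column by column in base 2:
  1-0 → 1
  1-0 → 1
  1-1 → 0
  1-1 → 0
  0-1 → 1 (borrow)
  0-0-1 → 1 (borrow)
  0-0-1 → 1 (borrow)
  1-0-1 → 0
  0-1 → 1 (borrow)
  0-0-1 → 1 (borrow)
  1-1-1 → 1 (borrow)
  0-1-1 → 0 (borrow)
  1-0-1 → 0
  0-0 → 0
  1-1 → 0
  1-0 → 1
  1-0 → 1
  1-1 → 0
  1-1 → 0
  1-1 → 0
  1-0 → 1
  0-0 → 0
  0-0 → 0
  1-0 → 1
  1-0 → 1
  1-1 → 0

0b1100100011000011101110011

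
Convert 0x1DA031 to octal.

0o7320061

Expand each hex digit to 4 bits: 1=0001 D=1101 A=1010 0=0000 3=0011 1=0001.
Group the bits in threes: 111 011 010 000 000 110 001 → 7320061.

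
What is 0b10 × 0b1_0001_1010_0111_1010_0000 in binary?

0b1000110100111101000000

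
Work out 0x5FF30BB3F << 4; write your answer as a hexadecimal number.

0x5FF30BB3F0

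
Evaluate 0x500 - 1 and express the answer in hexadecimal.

The trailing 2 digits are 0, so subtracting 1 borrows through: they become F and the next digit up decrements.

0x4FF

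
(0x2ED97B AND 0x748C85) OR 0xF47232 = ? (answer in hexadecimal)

0xF4FA33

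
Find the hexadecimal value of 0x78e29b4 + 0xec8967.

0x87ab31b

Add column by column in base 16, right to left:
  4+7 = b
  b+6 = 1 carry 1
  9+9+1 = 3 carry 1
  2+8+1 = b
  e+c = a carry 1
  8+e+1 = 7 carry 1
  7+0+1 = 8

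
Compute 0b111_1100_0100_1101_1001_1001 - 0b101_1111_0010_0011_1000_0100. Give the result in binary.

Subtract column by column in base 2:
  1-0 → 1
  0-0 → 0
  0-1 → 1 (borrow)
  1-0-1 → 0
  1-0 → 1
  0-0 → 0
  0-0 → 0
  1-1 → 0
  1-1 → 0
  0-1 → 1 (borrow)
  1-0-1 → 0
  1-0 → 1
  0-0 → 0
  0-1 → 1 (borrow)
  1-0-1 → 0
  0-0 → 0
  0-1 → 1 (borrow)
  0-1-1 → 0 (borrow)
  1-1-1 → 1 (borrow)
  1-1-1 → 1 (borrow)
  1-1-1 → 1 (borrow)
  1-0-1 → 0
  1-1 → 0

0b111010010101000010101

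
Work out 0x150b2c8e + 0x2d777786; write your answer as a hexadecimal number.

Add column by column in base 16, right to left:
  e+6 = 4 carry 1
  8+8+1 = 1 carry 1
  c+7+1 = 4 carry 1
  2+7+1 = a
  b+7 = 2 carry 1
  0+7+1 = 8
  5+d = 2 carry 1
  1+2+1 = 4

0x4282a414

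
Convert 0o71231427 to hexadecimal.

0xe53317

Each octal digit is 3 bits: 7=111 1=001 2=010 3=011 1=001 4=100 2=010 7=111.
Group the bits into nibbles: 1110 0101 0011 0011 0001 0111 → e53317.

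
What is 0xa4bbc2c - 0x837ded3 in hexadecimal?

0x213dd59

Subtract column by column in base 16:
  c-3 → 9
  2-d → 5 (borrow)
  c-e-1 → d (borrow)
  b-d-1 → d (borrow)
  b-7-1 → 3
  4-3 → 1
  a-8 → 2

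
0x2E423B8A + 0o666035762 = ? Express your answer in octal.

0x2E423B8A = 0o5620435612 in octal.
Add column by column in base 8, right to left:
  2+2 = 4
  1+6 = 7
  6+7 = 5 carry 1
  5+5+1 = 3 carry 1
  3+3+1 = 7
  4+0 = 4
  0+6 = 6
  2+6 = 0 carry 1
  6+6+1 = 5 carry 1
  5+0+1 = 6

0o6506473574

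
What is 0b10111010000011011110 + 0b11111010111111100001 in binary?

Add column by column in base 2, right to left:
  0+1 = 1
  1+0 = 1
  1+0 = 1
  1+0 = 1
  1+0 = 1
  0+1 = 1
  1+1 = 0 carry 1
  1+1+1 = 1 carry 1
  0+1+1 = 0 carry 1
  0+1+1 = 0 carry 1
  0+1+1 = 0 carry 1
  0+1+1 = 0 carry 1
  0+0+1 = 1
  1+1 = 0 carry 1
  0+0+1 = 1
  1+1 = 0 carry 1
  1+1+1 = 1 carry 1
  1+1+1 = 1 carry 1
  0+1+1 = 0 carry 1
  1+1+1 = 1 carry 1
  final carry 1

0b110110101000010111111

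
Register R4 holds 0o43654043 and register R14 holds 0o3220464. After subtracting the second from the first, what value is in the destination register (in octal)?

Subtract column by column in base 8:
  3-4 → 7 (borrow)
  4-6-1 → 5 (borrow)
  0-4-1 → 3 (borrow)
  4-0-1 → 3
  5-2 → 3
  6-2 → 4
  3-3 → 0
  4-0 → 4

0o40433357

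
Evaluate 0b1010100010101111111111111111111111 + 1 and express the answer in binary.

0b1010100010110000000000000000000000

The trailing 22 digits are 1 (max in base 2), so adding 1 cascades: they roll to 0 and the next digit up increments.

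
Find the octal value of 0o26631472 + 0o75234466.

0o124066160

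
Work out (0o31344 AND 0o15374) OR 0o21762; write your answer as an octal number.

0o31344 AND 0o15374 = 0o11344.
Then OR with 0o21762.

0o31766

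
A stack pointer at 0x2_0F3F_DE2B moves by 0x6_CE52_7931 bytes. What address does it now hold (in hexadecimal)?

0x8DD92575C

Add column by column in base 16, right to left:
  B+1 = C
  2+3 = 5
  E+9 = 7 carry 1
  D+7+1 = 5 carry 1
  F+2+1 = 2 carry 1
  3+5+1 = 9
  F+E = D carry 1
  0+C+1 = D
  2+6 = 8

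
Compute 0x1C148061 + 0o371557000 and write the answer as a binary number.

0b11111111110110101111001100001

0x1C148061 = 0b11100000101001000000001100001 in binary.
0o371557000 = 0b11111001101101111000000000 in binary.
Add column by column in base 2, right to left:
  1+0 = 1
  0+0 = 0
  0+0 = 0
  0+0 = 0
  0+0 = 0
  1+0 = 1
  1+0 = 1
  0+0 = 0
  0+0 = 0
  0+1 = 1
  0+1 = 1
  0+1 = 1
  0+1 = 1
  0+0 = 0
  0+1 = 1
  1+1 = 0 carry 1
  0+0+1 = 1
  0+1 = 1
  1+1 = 0 carry 1
  0+0+1 = 1
  1+0 = 1
  0+1 = 1
  0+1 = 1
  0+1 = 1
  0+1 = 1
  0+1 = 1
  1+0 = 1
  1+0 = 1
  1+0 = 1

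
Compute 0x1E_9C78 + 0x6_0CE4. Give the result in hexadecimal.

Add column by column in base 16, right to left:
  8+4 = C
  7+E = 5 carry 1
  C+C+1 = 9 carry 1
  9+0+1 = A
  E+6 = 4 carry 1
  1+0+1 = 2

0x24A95C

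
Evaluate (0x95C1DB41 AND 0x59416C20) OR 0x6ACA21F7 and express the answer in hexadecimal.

0x7BCB69F7

0x95C1DB41 AND 0x59416C20 = 0x11414800.
Then OR with 0x6ACA21F7.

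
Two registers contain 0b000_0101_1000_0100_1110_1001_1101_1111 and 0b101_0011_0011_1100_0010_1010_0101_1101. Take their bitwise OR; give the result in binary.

0b1010111101111001110101111011111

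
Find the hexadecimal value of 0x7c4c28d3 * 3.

0x174e47a79

Multiply each base-16 digit by 3, carrying:
  3×3 = 9 → write 9
  d×3 = 39 → write 7 carry 2
  8×3+2 = 26 → write a carry 1
  2×3+1 = 7 → write 7
  c×3 = 36 → write 4 carry 2
  4×3+2 = 14 → write e
  c×3 = 36 → write 4 carry 2
  7×3+2 = 23 → write 7 carry 1
  remaining carry: 1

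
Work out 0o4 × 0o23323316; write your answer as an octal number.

0o115515470

Multiply each base-8 digit by 4, carrying:
  6×4 = 24 → write 0 carry 3
  1×4+3 = 7 → write 7
  3×4 = 12 → write 4 carry 1
  3×4+1 = 13 → write 5 carry 1
  2×4+1 = 9 → write 1 carry 1
  3×4+1 = 13 → write 5 carry 1
  3×4+1 = 13 → write 5 carry 1
  2×4+1 = 9 → write 1 carry 1
  remaining carry: 1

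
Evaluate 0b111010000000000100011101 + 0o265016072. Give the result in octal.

0b111010000000000100011101 = 0o72000435 in octal.
Add column by column in base 8, right to left:
  5+2 = 7
  3+7 = 2 carry 1
  4+0+1 = 5
  0+6 = 6
  0+1 = 1
  0+0 = 0
  2+5 = 7
  7+6 = 5 carry 1
  0+2+1 = 3

0o357016527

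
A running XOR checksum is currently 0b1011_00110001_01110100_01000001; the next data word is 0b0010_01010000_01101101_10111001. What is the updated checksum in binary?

0b1001011000010001100111111000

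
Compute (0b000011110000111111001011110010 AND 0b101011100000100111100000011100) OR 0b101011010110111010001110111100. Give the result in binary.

0b000011110000111111001011110010 AND 0b101011100000100111100000011100 = 0b000011100000100111000000010000.
Then OR with 0b101011010110111010001110111100.

0b101011110110111111001110111100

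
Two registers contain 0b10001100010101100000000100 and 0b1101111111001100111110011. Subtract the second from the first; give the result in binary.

0b11100011011111000010001

Subtract column by column in base 2:
  0-1 → 1 (borrow)
  0-1-1 → 0 (borrow)
  1-0-1 → 0
  0-0 → 0
  0-1 → 1 (borrow)
  0-1-1 → 0 (borrow)
  0-1-1 → 0 (borrow)
  0-1-1 → 0 (borrow)
  0-1-1 → 0 (borrow)
  0-0-1 → 1 (borrow)
  0-0-1 → 1 (borrow)
  1-1-1 → 1 (borrow)
  1-1-1 → 1 (borrow)
  0-0-1 → 1 (borrow)
  1-0-1 → 0
  0-1 → 1 (borrow)
  1-1-1 → 1 (borrow)
  0-1-1 → 0 (borrow)
  0-1-1 → 0 (borrow)
  0-1-1 → 0 (borrow)
  1-1-1 → 1 (borrow)
  1-1-1 → 1 (borrow)
  0-0-1 → 1 (borrow)
  0-1-1 → 0 (borrow)
  0-1-1 → 0 (borrow)
  1-0-1 → 0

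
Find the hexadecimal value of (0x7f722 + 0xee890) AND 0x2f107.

Add column by column in base 16, right to left:
  2+0 = 2
  2+9 = b
  7+8 = f
  f+e = d carry 1
  7+e+1 = 6 carry 1
  final carry 1
Sum = 0x16dfb2; now AND with 0x2f107:
  1&0=0, 6&2=2, d&f=d, f&1=1, b&0=0, 2&7=2

0x2d102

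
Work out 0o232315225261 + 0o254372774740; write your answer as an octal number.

Add column by column in base 8, right to left:
  1+0 = 1
  6+4 = 2 carry 1
  2+7+1 = 2 carry 1
  5+4+1 = 2 carry 1
  2+7+1 = 2 carry 1
  2+7+1 = 2 carry 1
  5+2+1 = 0 carry 1
  1+7+1 = 1 carry 1
  3+3+1 = 7
  2+4 = 6
  3+5 = 0 carry 1
  2+2+1 = 5

0o506710222221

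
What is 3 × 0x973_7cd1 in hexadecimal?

0x1c5a7673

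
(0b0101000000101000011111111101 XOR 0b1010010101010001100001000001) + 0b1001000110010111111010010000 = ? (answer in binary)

0b11000011100010001111001001100

First 0b0101000000101000011111111101 XOR 0b1010010101010001100001000001 = 0b1111010101111001111110111100.
Add column by column in base 2, right to left:
  0+0 = 0
  0+0 = 0
  1+0 = 1
  1+0 = 1
  1+1 = 0 carry 1
  1+0+1 = 0 carry 1
  0+0+1 = 1
  1+1 = 0 carry 1
  1+0+1 = 0 carry 1
  1+1+1 = 1 carry 1
  1+1+1 = 1 carry 1
  1+1+1 = 1 carry 1
  1+1+1 = 1 carry 1
  0+1+1 = 0 carry 1
  0+1+1 = 0 carry 1
  1+0+1 = 0 carry 1
  1+1+1 = 1 carry 1
  1+0+1 = 0 carry 1
  1+0+1 = 0 carry 1
  0+1+1 = 0 carry 1
  1+1+1 = 1 carry 1
  0+0+1 = 1
  1+0 = 1
  0+0 = 0
  1+1 = 0 carry 1
  1+0+1 = 0 carry 1
  1+0+1 = 0 carry 1
  1+1+1 = 1 carry 1
  final carry 1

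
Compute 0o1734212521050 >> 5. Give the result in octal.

5 bits is not a whole number of base-8 digits; in binary: 1111011100010001010101010001000101000 >> 5 = 11110111000100010101010100010001.

0o36704252421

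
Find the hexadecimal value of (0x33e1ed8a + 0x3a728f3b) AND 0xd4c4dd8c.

Add column by column in base 16, right to left:
  a+b = 5 carry 1
  8+3+1 = c
  d+f = c carry 1
  e+8+1 = 7 carry 1
  1+2+1 = 4
  e+7 = 5 carry 1
  3+a+1 = e
  3+3 = 6
Sum = 0x6e547cc5; now AND with 0xd4c4dd8c:
  6&d=4, e&4=4, 5&c=4, 4&4=4, 7&d=5, c&d=c, c&8=8, 5&c=4

0x44445c84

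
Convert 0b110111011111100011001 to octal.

Group the bits in threes: 110 111 011 111 100 011 001 → 6737431.

0o6737431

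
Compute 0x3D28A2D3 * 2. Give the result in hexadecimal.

Multiply each base-16 digit by 2, carrying:
  3×2 = 6 → write 6
  D×2 = 26 → write A carry 1
  2×2+1 = 5 → write 5
  A×2 = 20 → write 4 carry 1
  8×2+1 = 17 → write 1 carry 1
  2×2+1 = 5 → write 5
  D×2 = 26 → write A carry 1
  3×2+1 = 7 → write 7

0x7A5145A6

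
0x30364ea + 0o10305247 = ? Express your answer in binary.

0b11001001001110111110010001

0x30364ea = 0b11000000110110010011101010 in binary.
0o10305247 = 0b1000011000101010100111 in binary.
Add column by column in base 2, right to left:
  0+1 = 1
  1+1 = 0 carry 1
  0+1+1 = 0 carry 1
  1+0+1 = 0 carry 1
  0+0+1 = 1
  1+1 = 0 carry 1
  1+0+1 = 0 carry 1
  1+1+1 = 1 carry 1
  0+0+1 = 1
  0+1 = 1
  1+0 = 1
  0+1 = 1
  0+0 = 0
  1+0 = 1
  1+0 = 1
  0+1 = 1
  1+1 = 0 carry 1
  1+0+1 = 0 carry 1
  0+0+1 = 1
  0+0 = 0
  0+0 = 0
  0+1 = 1
  0+0 = 0
  0+0 = 0
  1+0 = 1
  1+0 = 1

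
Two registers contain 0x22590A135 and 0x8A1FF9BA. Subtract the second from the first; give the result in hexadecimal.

0x19B70A77B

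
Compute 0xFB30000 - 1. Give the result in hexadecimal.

The trailing 4 digits are 0, so subtracting 1 borrows through: they become F and the next digit up decrements.

0xFB2FFFF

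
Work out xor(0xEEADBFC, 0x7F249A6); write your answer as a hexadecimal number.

0x918925A

XOR each hex digit independently (no carries):
  E^7=9, E^F=1, A^2=8, D^4=9, B^9=2, F^A=5, C^6=A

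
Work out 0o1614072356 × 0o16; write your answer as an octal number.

0o30651462404

Multiply each base-8 digit by 14, carrying:
  6×14 = 84 → write 4 carry 10
  5×14+10 = 80 → write 0 carry 10
  3×14+10 = 52 → write 4 carry 6
  2×14+6 = 34 → write 2 carry 4
  7×14+4 = 102 → write 6 carry 12
  0×14+12 = 12 → write 4 carry 1
  4×14+1 = 57 → write 1 carry 7
  1×14+7 = 21 → write 5 carry 2
  6×14+2 = 86 → write 6 carry 10
  1×14+10 = 24 → write 0 carry 3
  remaining carry: 3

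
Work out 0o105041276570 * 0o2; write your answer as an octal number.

Multiply each base-8 digit by 2, carrying:
  0×2 = 0 → write 0
  7×2 = 14 → write 6 carry 1
  5×2+1 = 11 → write 3 carry 1
  6×2+1 = 13 → write 5 carry 1
  7×2+1 = 15 → write 7 carry 1
  2×2+1 = 5 → write 5
  1×2 = 2 → write 2
  4×2 = 8 → write 0 carry 1
  0×2+1 = 1 → write 1
  5×2 = 10 → write 2 carry 1
  0×2+1 = 1 → write 1
  1×2 = 2 → write 2

0o212102575360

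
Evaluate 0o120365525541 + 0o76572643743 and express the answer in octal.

Add column by column in base 8, right to left:
  1+3 = 4
  4+4 = 0 carry 1
  5+7+1 = 5 carry 1
  5+3+1 = 1 carry 1
  2+4+1 = 7
  5+6 = 3 carry 1
  5+2+1 = 0 carry 1
  6+7+1 = 6 carry 1
  3+5+1 = 1 carry 1
  0+6+1 = 7
  2+7 = 1 carry 1
  1+0+1 = 2

0o217160371504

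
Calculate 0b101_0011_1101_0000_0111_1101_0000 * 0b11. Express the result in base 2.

Multiply each base-2 digit by 3, carrying:
  0×3 = 0 → write 0
  0×3 = 0 → write 0
  0×3 = 0 → write 0
  0×3 = 0 → write 0
  1×3 = 3 → write 1 carry 1
  0×3+1 = 1 → write 1
  1×3 = 3 → write 1 carry 1
  1×3+1 = 4 → write 0 carry 2
  1×3+2 = 5 → write 1 carry 2
  1×3+2 = 5 → write 1 carry 2
  1×3+2 = 5 → write 1 carry 2
  0×3+2 = 2 → write 0 carry 1
  0×3+1 = 1 → write 1
  0×3 = 0 → write 0
  0×3 = 0 → write 0
  0×3 = 0 → write 0
  1×3 = 3 → write 1 carry 1
  0×3+1 = 1 → write 1
  1×3 = 3 → write 1 carry 1
  1×3+1 = 4 → write 0 carry 2
  1×3+2 = 5 → write 1 carry 2
  1×3+2 = 5 → write 1 carry 2
  0×3+2 = 2 → write 0 carry 1
  0×3+1 = 1 → write 1
  1×3 = 3 → write 1 carry 1
  0×3+1 = 1 → write 1
  1×3 = 3 → write 1 carry 1
  remaining carry: 1

0b1111101101110001011101110000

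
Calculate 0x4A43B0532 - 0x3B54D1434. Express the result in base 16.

0xEEEDF0FE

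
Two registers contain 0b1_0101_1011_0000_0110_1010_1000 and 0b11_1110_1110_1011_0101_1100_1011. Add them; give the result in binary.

0b101010010011011110001110011

Add column by column in base 2, right to left:
  0+1 = 1
  0+1 = 1
  0+0 = 0
  1+1 = 0 carry 1
  0+0+1 = 1
  1+0 = 1
  0+1 = 1
  1+1 = 0 carry 1
  0+1+1 = 0 carry 1
  1+0+1 = 0 carry 1
  1+1+1 = 1 carry 1
  0+0+1 = 1
  0+1 = 1
  0+1 = 1
  0+0 = 0
  0+1 = 1
  1+0 = 1
  1+1 = 0 carry 1
  0+1+1 = 0 carry 1
  1+1+1 = 1 carry 1
  1+0+1 = 0 carry 1
  0+1+1 = 0 carry 1
  1+1+1 = 1 carry 1
  0+1+1 = 0 carry 1
  1+1+1 = 1 carry 1
  0+1+1 = 0 carry 1
  final carry 1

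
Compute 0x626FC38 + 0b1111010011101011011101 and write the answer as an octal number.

0o631033425

0x626FC38 = 0o611576070 in octal.
0b1111010011101011011101 = 0o17235335 in octal.
Add column by column in base 8, right to left:
  0+5 = 5
  7+3 = 2 carry 1
  0+3+1 = 4
  6+5 = 3 carry 1
  7+3+1 = 3 carry 1
  5+2+1 = 0 carry 1
  1+7+1 = 1 carry 1
  1+1+1 = 3
  6+0 = 6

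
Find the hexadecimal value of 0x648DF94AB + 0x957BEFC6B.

0xFA09E9116

Add column by column in base 16, right to left:
  B+B = 6 carry 1
  A+6+1 = 1 carry 1
  4+C+1 = 1 carry 1
  9+F+1 = 9 carry 1
  F+E+1 = E carry 1
  D+B+1 = 9 carry 1
  8+7+1 = 0 carry 1
  4+5+1 = A
  6+9 = F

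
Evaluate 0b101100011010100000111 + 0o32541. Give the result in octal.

0o5465150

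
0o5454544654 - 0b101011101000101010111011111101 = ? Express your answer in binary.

0o5454544654 = 0b101100101100101100100110101100 in binary.
Subtract column by column in base 2:
  0-1 → 1 (borrow)
  0-0-1 → 1 (borrow)
  1-1-1 → 1 (borrow)
  1-1-1 → 1 (borrow)
  0-1-1 → 0 (borrow)
  1-1-1 → 1 (borrow)
  0-1-1 → 0 (borrow)
  1-1-1 → 1 (borrow)
  1-0-1 → 0
  0-1 → 1 (borrow)
  0-1-1 → 0 (borrow)
  1-1-1 → 1 (borrow)
  0-0-1 → 1 (borrow)
  0-1-1 → 0 (borrow)
  1-0-1 → 0
  1-1 → 0
  0-0 → 0
  1-1 → 0
  0-0 → 0
  0-0 → 0
  1-0 → 1
  1-1 → 0
  0-0 → 0
  1-1 → 0
  0-1 → 1 (borrow)
  0-1-1 → 0 (borrow)
  1-0-1 → 0
  1-1 → 0
  0-0 → 0
  1-1 → 0

0b1000100000001101010101111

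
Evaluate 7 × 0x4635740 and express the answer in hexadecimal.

Multiply each base-16 digit by 7, carrying:
  0×7 = 0 → write 0
  4×7 = 28 → write C carry 1
  7×7+1 = 50 → write 2 carry 3
  5×7+3 = 38 → write 6 carry 2
  3×7+2 = 23 → write 7 carry 1
  6×7+1 = 43 → write B carry 2
  4×7+2 = 30 → write E carry 1
  remaining carry: 1

0x1EB762C0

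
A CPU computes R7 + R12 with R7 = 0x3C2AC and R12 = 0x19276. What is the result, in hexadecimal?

0x55522

Add column by column in base 16, right to left:
  C+6 = 2 carry 1
  A+7+1 = 2 carry 1
  2+2+1 = 5
  C+9 = 5 carry 1
  3+1+1 = 5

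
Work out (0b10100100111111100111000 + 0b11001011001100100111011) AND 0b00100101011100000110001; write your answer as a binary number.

0b100000001100000110001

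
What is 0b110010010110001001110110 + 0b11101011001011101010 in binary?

Add column by column in base 2, right to left:
  0+0 = 0
  1+1 = 0 carry 1
  1+0+1 = 0 carry 1
  0+1+1 = 0 carry 1
  1+0+1 = 0 carry 1
  1+1+1 = 1 carry 1
  1+1+1 = 1 carry 1
  0+1+1 = 0 carry 1
  0+0+1 = 1
  1+1 = 0 carry 1
  0+0+1 = 1
  0+0 = 0
  0+1 = 1
  1+1 = 0 carry 1
  1+0+1 = 0 carry 1
  0+1+1 = 0 carry 1
  1+0+1 = 0 carry 1
  0+1+1 = 0 carry 1
  0+1+1 = 0 carry 1
  1+1+1 = 1 carry 1
  0+0+1 = 1
  0+0 = 0
  1+0 = 1
  1+0 = 1

0b110110000001010101100000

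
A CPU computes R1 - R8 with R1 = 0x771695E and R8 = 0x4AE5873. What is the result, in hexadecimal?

0x2C310EB

Subtract column by column in base 16:
  E-3 → B
  5-7 → E (borrow)
  9-8-1 → 0
  6-5 → 1
  1-E → 3 (borrow)
  7-A-1 → C (borrow)
  7-4-1 → 2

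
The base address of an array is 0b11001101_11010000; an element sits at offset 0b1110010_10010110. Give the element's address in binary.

Add column by column in base 2, right to left:
  0+0 = 0
  0+1 = 1
  0+1 = 1
  0+0 = 0
  1+1 = 0 carry 1
  0+0+1 = 1
  1+0 = 1
  1+1 = 0 carry 1
  1+0+1 = 0 carry 1
  0+1+1 = 0 carry 1
  1+0+1 = 0 carry 1
  1+0+1 = 0 carry 1
  0+1+1 = 0 carry 1
  0+1+1 = 0 carry 1
  1+1+1 = 1 carry 1
  1+0+1 = 0 carry 1
  final carry 1

0b10100000001100110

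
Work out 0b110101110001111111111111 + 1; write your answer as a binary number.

0b110101110010000000000000

The trailing 13 digits are 1 (max in base 2), so adding 1 cascades: they roll to 0 and the next digit up increments.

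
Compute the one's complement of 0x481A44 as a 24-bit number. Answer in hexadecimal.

0xB7E5BB

Each hex digit d becomes F−d:
  4→B, 8→7, 1→E, A→5, 4→B, 4→B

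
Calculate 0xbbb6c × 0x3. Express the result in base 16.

Multiply each base-16 digit by 3, carrying:
  c×3 = 36 → write 4 carry 2
  6×3+2 = 20 → write 4 carry 1
  b×3+1 = 34 → write 2 carry 2
  b×3+2 = 35 → write 3 carry 2
  b×3+2 = 35 → write 3 carry 2
  remaining carry: 2

0x233244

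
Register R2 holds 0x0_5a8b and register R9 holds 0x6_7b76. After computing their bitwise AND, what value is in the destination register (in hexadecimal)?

AND each hex digit independently (no carries):
  0&6=0, 5&7=5, a&b=a, 8&7=0, b&6=2

0x05a02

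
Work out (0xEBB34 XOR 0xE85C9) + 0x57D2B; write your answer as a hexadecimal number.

First 0xEBB34 XOR 0xE85C9 = 0x03EFD.
Add column by column in base 16, right to left:
  D+B = 8 carry 1
  F+2+1 = 2 carry 1
  E+D+1 = C carry 1
  3+7+1 = B
  0+5 = 5

0x5BC28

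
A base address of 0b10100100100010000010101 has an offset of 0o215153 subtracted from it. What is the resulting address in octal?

0o24224652

0b10100100100010000010101 = 0o24442025 in octal.
Subtract column by column in base 8:
  5-3 → 2
  2-5 → 5 (borrow)
  0-1-1 → 6 (borrow)
  2-5-1 → 4 (borrow)
  4-1-1 → 2
  4-2 → 2
  4-0 → 4
  2-0 → 2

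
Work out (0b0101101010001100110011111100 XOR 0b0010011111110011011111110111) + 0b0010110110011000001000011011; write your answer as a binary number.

First 0b0101101010001100110011111100 XOR 0b0010011111110011011111110111 = 0b0111110101111111101100001011.
Add column by column in base 2, right to left:
  1+1 = 0 carry 1
  1+1+1 = 1 carry 1
  0+0+1 = 1
  1+1 = 0 carry 1
  0+1+1 = 0 carry 1
  0+0+1 = 1
  0+0 = 0
  0+0 = 0
  1+0 = 1
  1+1 = 0 carry 1
  0+0+1 = 1
  1+0 = 1
  1+0 = 1
  1+0 = 1
  1+0 = 1
  1+1 = 0 carry 1
  1+1+1 = 1 carry 1
  1+0+1 = 0 carry 1
  1+0+1 = 0 carry 1
  0+1+1 = 0 carry 1
  1+1+1 = 1 carry 1
  0+0+1 = 1
  1+1 = 0 carry 1
  1+1+1 = 1 carry 1
  1+0+1 = 0 carry 1
  1+1+1 = 1 carry 1
  1+0+1 = 0 carry 1
  final carry 1

0b1010101100010111110100100110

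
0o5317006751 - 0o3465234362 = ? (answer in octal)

Subtract column by column in base 8:
  1-2 → 7 (borrow)
  5-6-1 → 6 (borrow)
  7-3-1 → 3
  6-4 → 2
  0-3 → 5 (borrow)
  0-2-1 → 5 (borrow)
  7-5-1 → 1
  1-6 → 3 (borrow)
  3-4-1 → 6 (borrow)
  5-3-1 → 1

0o1631552367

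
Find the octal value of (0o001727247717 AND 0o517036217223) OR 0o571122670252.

0o571126677253

0o001727247717 AND 0o517036217223 = 0o001026207203.
Then OR with 0o571122670252.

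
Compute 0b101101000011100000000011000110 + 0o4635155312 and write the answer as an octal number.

0b101101000011100000000011000110 = 0o5503400306 in octal.
Add column by column in base 8, right to left:
  6+2 = 0 carry 1
  0+1+1 = 2
  3+3 = 6
  0+5 = 5
  0+5 = 5
  4+1 = 5
  3+5 = 0 carry 1
  0+3+1 = 4
  5+6 = 3 carry 1
  5+4+1 = 2 carry 1
  final carry 1

0o12340555620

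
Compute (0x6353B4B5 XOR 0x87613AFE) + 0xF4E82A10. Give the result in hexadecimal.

0x1D91AB85B

First 0x6353B4B5 XOR 0x87613AFE = 0xE4328E4B.
Add column by column in base 16, right to left:
  B+0 = B
  4+1 = 5
  E+A = 8 carry 1
  8+2+1 = B
  2+8 = A
  3+E = 1 carry 1
  4+4+1 = 9
  E+F = D carry 1
  final carry 1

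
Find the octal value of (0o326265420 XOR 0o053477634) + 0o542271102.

0o1140103316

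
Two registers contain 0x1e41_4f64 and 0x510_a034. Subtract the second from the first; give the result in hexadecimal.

Subtract column by column in base 16:
  4-4 → 0
  6-3 → 3
  f-0 → f
  4-a → a (borrow)
  1-0-1 → 0
  4-1 → 3
  e-5 → 9
  1-0 → 1

0x1930af30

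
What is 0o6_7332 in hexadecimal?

0x6EDA

Each octal digit is 3 bits: 6=110 7=111 3=011 3=011 2=010.
Group the bits into nibbles: 0110 1110 1101 1010 → 6EDA.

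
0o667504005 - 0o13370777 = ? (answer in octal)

0o654113006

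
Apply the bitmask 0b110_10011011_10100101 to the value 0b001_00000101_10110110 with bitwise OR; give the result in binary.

OR bit by bit (1 where either bit is 1):
  0010000010110110110
| 1101001101110100101
= 1111001111110110111

0b1111001111110110111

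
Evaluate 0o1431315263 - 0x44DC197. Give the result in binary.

0b1000000101111101100100011100

0o1431315263 = 0b1100011001011001101010110011 in binary.
0x44DC197 = 0b100010011011100000110010111 in binary.
Subtract column by column in base 2:
  1-1 → 0
  1-1 → 0
  0-1 → 1 (borrow)
  0-0-1 → 1 (borrow)
  1-1-1 → 1 (borrow)
  1-0-1 → 0
  0-0 → 0
  1-1 → 0
  0-1 → 1 (borrow)
  1-0-1 → 0
  0-0 → 0
  1-0 → 1
  1-0 → 1
  0-0 → 0
  0-1 → 1 (borrow)
  1-1-1 → 1 (borrow)
  1-1-1 → 1 (borrow)
  0-0-1 → 1 (borrow)
  1-1-1 → 1 (borrow)
  0-1-1 → 0 (borrow)
  0-0-1 → 1 (borrow)
  1-0-1 → 0
  1-1 → 0
  0-0 → 0
  0-0 → 0
  0-0 → 0
  1-1 → 0
  1-0 → 1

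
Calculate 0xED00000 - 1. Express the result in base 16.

The trailing 5 digits are 0, so subtracting 1 borrows through: they become F and the next digit up decrements.

0xECFFFFF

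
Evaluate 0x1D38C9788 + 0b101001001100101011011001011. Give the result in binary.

0x1D38C9788 = 0b111010011100011001001011110001000 in binary.
Add column by column in base 2, right to left:
  0+1 = 1
  0+1 = 1
  0+0 = 0
  1+1 = 0 carry 1
  0+0+1 = 1
  0+0 = 0
  0+1 = 1
  1+1 = 0 carry 1
  1+0+1 = 0 carry 1
  1+1+1 = 1 carry 1
  1+1+1 = 1 carry 1
  0+0+1 = 1
  1+1 = 0 carry 1
  0+0+1 = 1
  0+1 = 1
  1+0 = 1
  0+0 = 0
  0+1 = 1
  1+1 = 0 carry 1
  1+0+1 = 0 carry 1
  0+0+1 = 1
  0+1 = 1
  0+0 = 0
  1+0 = 1
  1+1 = 0 carry 1
  1+0+1 = 0 carry 1
  0+1+1 = 0 carry 1
  0+0+1 = 1
  1+0 = 1
  0+0 = 0
  1+0 = 1
  1+0 = 1
  1+0 = 1

0b111011000101100101110111001010011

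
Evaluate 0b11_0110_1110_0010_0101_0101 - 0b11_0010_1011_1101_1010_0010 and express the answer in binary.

Subtract column by column in base 2:
  1-0 → 1
  0-1 → 1 (borrow)
  1-0-1 → 0
  0-0 → 0
  1-0 → 1
  0-1 → 1 (borrow)
  1-0-1 → 0
  0-1 → 1 (borrow)
  0-1-1 → 0 (borrow)
  1-0-1 → 0
  0-1 → 1 (borrow)
  0-1-1 → 0 (borrow)
  0-1-1 → 0 (borrow)
  1-1-1 → 1 (borrow)
  1-0-1 → 0
  1-1 → 0
  0-0 → 0
  1-1 → 0
  1-0 → 1
  0-0 → 0
  1-1 → 0
  1-1 → 0

0b1000010010010110011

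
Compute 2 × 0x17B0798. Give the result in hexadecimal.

Multiply each base-16 digit by 2, carrying:
  8×2 = 16 → write 0 carry 1
  9×2+1 = 19 → write 3 carry 1
  7×2+1 = 15 → write F
  0×2 = 0 → write 0
  B×2 = 22 → write 6 carry 1
  7×2+1 = 15 → write F
  1×2 = 2 → write 2

0x2F60F30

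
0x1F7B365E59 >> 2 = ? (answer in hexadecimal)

2 bits is not a whole number of base-16 digits; in binary: 1111101111011001101100101111001011001 >> 2 = 11111011110110011011001011110010110.

0x7DECD9796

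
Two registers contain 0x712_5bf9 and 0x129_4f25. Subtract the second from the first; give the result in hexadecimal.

0x5e90cd4

Subtract column by column in base 16:
  9-5 → 4
  f-2 → d
  b-f → c (borrow)
  5-4-1 → 0
  2-9 → 9 (borrow)
  1-2-1 → e (borrow)
  7-1-1 → 5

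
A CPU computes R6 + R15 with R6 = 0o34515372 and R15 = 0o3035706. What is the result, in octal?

0o37553300

Add column by column in base 8, right to left:
  2+6 = 0 carry 1
  7+0+1 = 0 carry 1
  3+7+1 = 3 carry 1
  5+5+1 = 3 carry 1
  1+3+1 = 5
  5+0 = 5
  4+3 = 7
  3+0 = 3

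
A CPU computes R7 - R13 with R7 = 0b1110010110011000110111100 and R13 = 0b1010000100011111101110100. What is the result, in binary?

Subtract column by column in base 2:
  0-0 → 0
  0-0 → 0
  1-1 → 0
  1-0 → 1
  1-1 → 0
  1-1 → 0
  0-1 → 1 (borrow)
  1-0-1 → 0
  1-1 → 0
  0-1 → 1 (borrow)
  0-1-1 → 0 (borrow)
  0-1-1 → 0 (borrow)
  1-1-1 → 1 (borrow)
  1-1-1 → 1 (borrow)
  0-0-1 → 1 (borrow)
  0-0-1 → 1 (borrow)
  1-0-1 → 0
  1-1 → 0
  0-0 → 0
  1-0 → 1
  0-0 → 0
  0-0 → 0
  1-1 → 0
  1-0 → 1
  1-1 → 0

0b100010001111001001001000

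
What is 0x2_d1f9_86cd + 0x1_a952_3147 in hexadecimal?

Add column by column in base 16, right to left:
  d+7 = 4 carry 1
  c+4+1 = 1 carry 1
  6+1+1 = 8
  8+3 = b
  9+2 = b
  f+5 = 4 carry 1
  1+9+1 = b
  d+a = 7 carry 1
  2+1+1 = 4

0x47b4bb814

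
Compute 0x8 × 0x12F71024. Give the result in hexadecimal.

0x97B88120

Multiply each base-16 digit by 8, carrying:
  4×8 = 32 → write 0 carry 2
  2×8+2 = 18 → write 2 carry 1
  0×8+1 = 1 → write 1
  1×8 = 8 → write 8
  7×8 = 56 → write 8 carry 3
  F×8+3 = 123 → write B carry 7
  2×8+7 = 23 → write 7 carry 1
  1×8+1 = 9 → write 9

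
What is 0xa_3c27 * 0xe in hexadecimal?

0x8f4a22

Multiply each base-16 digit by 14, carrying:
  7×14 = 98 → write 2 carry 6
  2×14+6 = 34 → write 2 carry 2
  c×14+2 = 170 → write a carry 10
  3×14+10 = 52 → write 4 carry 3
  a×14+3 = 143 → write f carry 8
  remaining carry: 8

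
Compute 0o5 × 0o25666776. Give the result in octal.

0o155222766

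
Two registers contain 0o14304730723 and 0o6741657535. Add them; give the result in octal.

0o23246610460

Add column by column in base 8, right to left:
  3+5 = 0 carry 1
  2+3+1 = 6
  7+5 = 4 carry 1
  0+7+1 = 0 carry 1
  3+5+1 = 1 carry 1
  7+6+1 = 6 carry 1
  4+1+1 = 6
  0+4 = 4
  3+7 = 2 carry 1
  4+6+1 = 3 carry 1
  1+0+1 = 2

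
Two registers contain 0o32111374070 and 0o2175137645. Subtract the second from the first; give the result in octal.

0o27714234223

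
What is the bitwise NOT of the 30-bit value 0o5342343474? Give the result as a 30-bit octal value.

Each oct digit d becomes 7−d:
  5→2, 3→4, 4→3, 2→5, 3→4, 4→3, 3→4, 4→3, 7→0, 4→3

0o2435434303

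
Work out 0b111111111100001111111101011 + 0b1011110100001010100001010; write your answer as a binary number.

Add column by column in base 2, right to left:
  1+0 = 1
  1+1 = 0 carry 1
  0+0+1 = 1
  1+1 = 0 carry 1
  0+0+1 = 1
  1+0 = 1
  1+0 = 1
  1+0 = 1
  1+1 = 0 carry 1
  1+0+1 = 0 carry 1
  1+1+1 = 1 carry 1
  1+0+1 = 0 carry 1
  1+1+1 = 1 carry 1
  0+0+1 = 1
  0+0 = 0
  0+0 = 0
  0+0 = 0
  1+1 = 0 carry 1
  1+0+1 = 0 carry 1
  1+1+1 = 1 carry 1
  1+1+1 = 1 carry 1
  1+1+1 = 1 carry 1
  1+1+1 = 1 carry 1
  1+0+1 = 0 carry 1
  1+1+1 = 1 carry 1
  1+0+1 = 0 carry 1
  1+0+1 = 0 carry 1
  final carry 1

0b1001011110000011010011110101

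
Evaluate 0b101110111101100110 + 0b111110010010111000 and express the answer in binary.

Add column by column in base 2, right to left:
  0+0 = 0
  1+0 = 1
  1+0 = 1
  0+1 = 1
  0+1 = 1
  1+1 = 0 carry 1
  1+0+1 = 0 carry 1
  0+1+1 = 0 carry 1
  1+0+1 = 0 carry 1
  1+0+1 = 0 carry 1
  1+1+1 = 1 carry 1
  1+0+1 = 0 carry 1
  0+0+1 = 1
  1+1 = 0 carry 1
  1+1+1 = 1 carry 1
  1+1+1 = 1 carry 1
  0+1+1 = 0 carry 1
  1+1+1 = 1 carry 1
  final carry 1

0b1101101010000011110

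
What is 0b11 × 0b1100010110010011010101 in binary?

0b100101000010111001111111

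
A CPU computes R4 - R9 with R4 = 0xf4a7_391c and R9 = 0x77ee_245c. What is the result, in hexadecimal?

Subtract column by column in base 16:
  c-c → 0
  1-5 → c (borrow)
  9-4-1 → 4
  3-2 → 1
  7-e → 9 (borrow)
  a-e-1 → b (borrow)
  4-7-1 → c (borrow)
  f-7-1 → 7

0x7cb914c0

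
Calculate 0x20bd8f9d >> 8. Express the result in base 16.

0x20bd8f

Shifting right by 8 bits = 2 hex digits: drop the last 2.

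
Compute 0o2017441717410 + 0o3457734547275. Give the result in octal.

0o5477376466705

Add column by column in base 8, right to left:
  0+5 = 5
  1+7 = 0 carry 1
  4+2+1 = 7
  7+7 = 6 carry 1
  1+4+1 = 6
  7+5 = 4 carry 1
  1+4+1 = 6
  4+3 = 7
  4+7 = 3 carry 1
  7+7+1 = 7 carry 1
  1+5+1 = 7
  0+4 = 4
  2+3 = 5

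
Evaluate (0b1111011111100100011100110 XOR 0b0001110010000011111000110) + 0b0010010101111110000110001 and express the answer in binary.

First 0b1111011111100100011100110 XOR 0b0001110010000011111000110 = 0b1110101101100111100100000.
Add column by column in base 2, right to left:
  0+1 = 1
  0+0 = 0
  0+0 = 0
  0+0 = 0
  0+1 = 1
  1+1 = 0 carry 1
  0+0+1 = 1
  0+0 = 0
  1+0 = 1
  1+0 = 1
  1+1 = 0 carry 1
  1+1+1 = 1 carry 1
  0+1+1 = 0 carry 1
  0+1+1 = 0 carry 1
  1+1+1 = 1 carry 1
  1+1+1 = 1 carry 1
  0+0+1 = 1
  1+1 = 0 carry 1
  1+0+1 = 0 carry 1
  0+1+1 = 0 carry 1
  1+0+1 = 0 carry 1
  0+0+1 = 1
  1+1 = 0 carry 1
  1+0+1 = 0 carry 1
  1+0+1 = 0 carry 1
  final carry 1

0b10001000011100101101010001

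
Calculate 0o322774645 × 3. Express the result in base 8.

0o1170766357

Multiply each base-8 digit by 3, carrying:
  5×3 = 15 → write 7 carry 1
  4×3+1 = 13 → write 5 carry 1
  6×3+1 = 19 → write 3 carry 2
  4×3+2 = 14 → write 6 carry 1
  7×3+1 = 22 → write 6 carry 2
  7×3+2 = 23 → write 7 carry 2
  2×3+2 = 8 → write 0 carry 1
  2×3+1 = 7 → write 7
  3×3 = 9 → write 1 carry 1
  remaining carry: 1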